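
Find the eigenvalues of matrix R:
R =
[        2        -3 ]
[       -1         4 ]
λ = 1, 5

Solve det(R - λI) = 0. For a 2×2 matrix the characteristic equation is λ² - (trace)λ + det = 0.
trace(R) = a + d = 2 + 4 = 6.
det(R) = a*d - b*c = (2)*(4) - (-3)*(-1) = 8 - 3 = 5.
Characteristic equation: λ² - (6)λ + (5) = 0.
Discriminant = (6)² - 4*(5) = 36 - 20 = 16.
λ = (6 ± √16) / 2 = (6 ± 4) / 2 = 1, 5.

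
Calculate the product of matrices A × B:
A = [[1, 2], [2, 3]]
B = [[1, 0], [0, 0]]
[[1, 0], [2, 0]]

Matrix multiplication:
C[0][0] = 1×1 + 2×0 = 1
C[0][1] = 1×0 + 2×0 = 0
C[1][0] = 2×1 + 3×0 = 2
C[1][1] = 2×0 + 3×0 = 0
Result: [[1, 0], [2, 0]]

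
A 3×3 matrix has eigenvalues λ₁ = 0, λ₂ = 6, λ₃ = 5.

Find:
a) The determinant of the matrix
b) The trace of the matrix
det = 0, trace = 11

Two standard eigenvalue identities:
- det(A) equals the product of the eigenvalues (counted with multiplicity).
- trace(A) equals the sum of the eigenvalues.
det(A) = (0)*(6)*(5) = 0.
trace(A) = 0 + 6 + 5 = 11.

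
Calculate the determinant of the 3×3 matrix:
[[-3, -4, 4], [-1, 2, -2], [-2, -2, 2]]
0

Expansion along first row:
det = -3·det([[2,-2],[-2,2]]) - -4·det([[-1,-2],[-2,2]]) + 4·det([[-1,2],[-2,-2]])
    = -3·(2·2 - -2·-2) - -4·(-1·2 - -2·-2) + 4·(-1·-2 - 2·-2)
    = -3·0 - -4·-6 + 4·6
    = 0 + -24 + 24 = 0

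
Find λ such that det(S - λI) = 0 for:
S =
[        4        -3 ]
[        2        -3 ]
λ = -2, 3

Solve det(S - λI) = 0. For a 2×2 matrix the characteristic equation is λ² - (trace)λ + det = 0.
trace(S) = a + d = 4 - 3 = 1.
det(S) = a*d - b*c = (4)*(-3) - (-3)*(2) = -12 + 6 = -6.
Characteristic equation: λ² - (1)λ + (-6) = 0.
Discriminant = (1)² - 4*(-6) = 1 + 24 = 25.
λ = (1 ± √25) / 2 = (1 ± 5) / 2 = -2, 3.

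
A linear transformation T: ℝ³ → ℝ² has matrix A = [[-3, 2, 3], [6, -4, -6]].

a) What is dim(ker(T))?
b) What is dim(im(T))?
dim(ker) = 2, dim(im) = 1

Observe that row 2 = -2 × row 1 (so the rows are linearly dependent).
Thus rank(A) = 1 (only one linearly independent row).
dim(im(T)) = rank(A) = 1.
By the rank-nullity theorem applied to T: ℝ³ → ℝ², rank(A) + nullity(A) = 3 (the domain dimension), so dim(ker(T)) = 3 - 1 = 2.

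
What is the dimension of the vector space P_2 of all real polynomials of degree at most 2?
Dimension = 3

A polynomial of degree at most 2 can be written as a₀ + a₁x + a₂x², with 3 free coefficients a₀, a₁, a₂.
The set {1, x, x²} is a basis: it spans P_2 (every such polynomial is a linear combination of these) and is linearly independent (a polynomial is zero iff all its coefficients are zero).
Therefore dim(P_2) = 2 + 1 = 3.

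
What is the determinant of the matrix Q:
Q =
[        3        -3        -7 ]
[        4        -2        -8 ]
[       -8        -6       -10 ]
det(Q) = -116

Expand along row 0 (cofactor expansion): det(Q) = a*(e*i - f*h) - b*(d*i - f*g) + c*(d*h - e*g), where the 3×3 is [[a, b, c], [d, e, f], [g, h, i]].
Minor M_00 = (-2)*(-10) - (-8)*(-6) = 20 - 48 = -28.
Minor M_01 = (4)*(-10) - (-8)*(-8) = -40 - 64 = -104.
Minor M_02 = (4)*(-6) - (-2)*(-8) = -24 - 16 = -40.
det(Q) = (3)*(-28) - (-3)*(-104) + (-7)*(-40) = -84 - 312 + 280 = -116.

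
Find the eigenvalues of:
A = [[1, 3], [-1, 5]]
λ = 2, 4

Solve det(A - λI) = 0. For a 2×2 matrix this is λ² - (trace)λ + det = 0.
trace(A) = 1 + 5 = 6.
det(A) = (1)*(5) - (3)*(-1) = 5 + 3 = 8.
Characteristic equation: λ² - (6)λ + (8) = 0.
Discriminant: (6)² - 4*(8) = 36 - 32 = 4.
Roots: λ = (6 ± √4) / 2 = 2, 4.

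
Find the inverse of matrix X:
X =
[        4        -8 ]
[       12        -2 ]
det(X) = 88
X⁻¹ =
[    -1/44      1/11 ]
[    -3/22      1/22 ]

For a 2×2 matrix X = [[a, b], [c, d]] with det(X) ≠ 0, X⁻¹ = (1/det(X)) * [[d, -b], [-c, a]].
det(X) = (4)*(-2) - (-8)*(12) = -8 + 96 = 88.
X⁻¹ = (1/88) * [[-2, 8], [-12, 4]].
Dividing each entry by 88 and reducing:
X⁻¹ =
[    -1/44      1/11 ]
[    -3/22      1/22 ]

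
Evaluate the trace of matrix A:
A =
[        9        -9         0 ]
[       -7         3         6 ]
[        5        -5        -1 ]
tr(A) = 9 + 3 - 1 = 11

The trace of a square matrix is the sum of its diagonal entries.
Diagonal entries of A: A[0][0] = 9, A[1][1] = 3, A[2][2] = -1.
tr(A) = 9 + 3 - 1 = 11.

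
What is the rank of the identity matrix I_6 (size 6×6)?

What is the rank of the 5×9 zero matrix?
rank(I_6) = 6, rank(0) = 0

The identity I_6 has 6 columns that are the standard basis vectors e_1, …, e_6. These are linearly independent, so all 6 columns are pivots and rank(I_6) = 6.
The 5×9 zero matrix has every entry zero, so every row is the zero row and there are no pivots; rank(0) = 0.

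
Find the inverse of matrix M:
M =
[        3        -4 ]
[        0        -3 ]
det(M) = -9
M⁻¹ =
[      1/3      -4/9 ]
[        0      -1/3 ]

For a 2×2 matrix M = [[a, b], [c, d]] with det(M) ≠ 0, M⁻¹ = (1/det(M)) * [[d, -b], [-c, a]].
det(M) = (3)*(-3) - (-4)*(0) = -9 - 0 = -9.
M⁻¹ = (1/-9) * [[-3, 4], [0, 3]].
Dividing each entry by -9 and reducing:
M⁻¹ =
[      1/3      -4/9 ]
[        0      -1/3 ]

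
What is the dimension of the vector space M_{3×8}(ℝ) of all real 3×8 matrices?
Dimension = 24

A real 3×8 matrix is determined by its 3·8 = 24 independent entries.
A standard basis is {E_ij : 1 ≤ i ≤ 3, 1 ≤ j ≤ 8}, where E_ij has a 1 in position (i, j) and 0 elsewhere — there are 24 such matrices, and they are linearly independent and span M_{3×8}(ℝ).
Therefore dim(M_{3×8}(ℝ)) = 24.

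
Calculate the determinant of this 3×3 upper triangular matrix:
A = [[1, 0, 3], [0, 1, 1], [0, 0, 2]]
2

The determinant of a triangular matrix is the product of its diagonal entries (the off-diagonal entries above the diagonal do not affect it).
det(A) = (1) * (1) * (2) = 2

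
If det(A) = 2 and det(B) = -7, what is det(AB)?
-14

Use the multiplicative property of determinants: det(AB) = det(A)*det(B).
det(AB) = (2)*(-7) = -14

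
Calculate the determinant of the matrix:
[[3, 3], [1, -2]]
-9

For a 2×2 matrix [[a, b], [c, d]], det = ad - bc
det = (3)(-2) - (3)(1) = -6 - 3 = -9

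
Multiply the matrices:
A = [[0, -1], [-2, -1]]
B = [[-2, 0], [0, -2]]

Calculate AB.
[[0, 2], [4, 2]]

Each entry (i,j) of AB = sum over k of A[i][k]*B[k][j].
(AB)[0][0] = (0)*(-2) + (-1)*(0) = 0
(AB)[0][1] = (0)*(0) + (-1)*(-2) = 2
(AB)[1][0] = (-2)*(-2) + (-1)*(0) = 4
(AB)[1][1] = (-2)*(0) + (-1)*(-2) = 2
AB = [[0, 2], [4, 2]]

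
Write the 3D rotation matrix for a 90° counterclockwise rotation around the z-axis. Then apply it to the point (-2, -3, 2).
R = [[0, -1, 0], [1, 0, 0], [0, 0, 1]]; R·(-2, -3, 2) = (3, -2, 2)

Rotation matrix for 90° around z-axis:
cos(90°) = 0, sin(90°) = 1
R = [[0, -1, 0], [1, 0, 0], [0, 0, 1]]
Apply to (-2, -3, 2): R·[-2, -3, 2]ᵀ = (3, -2, 2)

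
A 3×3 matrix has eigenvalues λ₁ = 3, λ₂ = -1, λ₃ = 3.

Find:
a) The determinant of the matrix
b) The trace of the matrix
det = -9, trace = 5

Two standard eigenvalue identities:
- det(A) equals the product of the eigenvalues (counted with multiplicity).
- trace(A) equals the sum of the eigenvalues.
det(A) = (3)*(-1)*(3) = -9.
trace(A) = 3 - 1 + 3 = 5.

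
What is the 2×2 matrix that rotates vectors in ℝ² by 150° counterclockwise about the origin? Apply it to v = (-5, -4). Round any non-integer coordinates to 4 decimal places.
R = [[-√3/2, -1/2], [1/2, -√3/2]]; R·v = (6.3301, 0.9641)

A counterclockwise rotation by angle θ in ℝ² has matrix R(θ) = [[cos θ, -sin θ], [sin θ, cos θ]].
For θ = 150°: cos θ = -√3/2, sin θ = 1/2.
R(150°) = [[-√3/2, -1/2], [1/2, -√3/2]].
R·v = [-√3/2·-5 + (-1/2)·-4, 1/2·-5 + -√3/2·-4] = (6.3301, 0.9641).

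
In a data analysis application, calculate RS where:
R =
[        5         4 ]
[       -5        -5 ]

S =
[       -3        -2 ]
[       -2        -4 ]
RS =
[      -23       -26 ]
[       25        30 ]

Matrix multiplication: (RS)[i][j] = sum over k of R[i][k] * S[k][j].
  (RS)[0][0] = (5)*(-3) + (4)*(-2) = -23
  (RS)[0][1] = (5)*(-2) + (4)*(-4) = -26
  (RS)[1][0] = (-5)*(-3) + (-5)*(-2) = 25
  (RS)[1][1] = (-5)*(-2) + (-5)*(-4) = 30
RS =
[      -23       -26 ]
[       25        30 ]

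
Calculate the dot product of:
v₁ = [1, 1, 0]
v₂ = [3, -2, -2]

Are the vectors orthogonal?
1, No

The dot product is the sum of products of corresponding components.
v₁·v₂ = (1)*(3) + (1)*(-2) + (0)*(-2) = 3 - 2 + 0 = 1.
Two vectors are orthogonal iff their dot product is 0; here the dot product is 1, so the vectors are not orthogonal.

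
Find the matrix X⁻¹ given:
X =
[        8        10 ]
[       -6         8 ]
det(X) = 124
X⁻¹ =
[     2/31     -5/62 ]
[     3/62      2/31 ]

For a 2×2 matrix X = [[a, b], [c, d]] with det(X) ≠ 0, X⁻¹ = (1/det(X)) * [[d, -b], [-c, a]].
det(X) = (8)*(8) - (10)*(-6) = 64 + 60 = 124.
X⁻¹ = (1/124) * [[8, -10], [6, 8]].
Dividing each entry by 124 and reducing:
X⁻¹ =
[     2/31     -5/62 ]
[     3/62      2/31 ]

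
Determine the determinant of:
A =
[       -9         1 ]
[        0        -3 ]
det(A) = 27

For a 2×2 matrix [[a, b], [c, d]], det = a*d - b*c.
det(A) = (-9)*(-3) - (1)*(0) = 27 - 0 = 27.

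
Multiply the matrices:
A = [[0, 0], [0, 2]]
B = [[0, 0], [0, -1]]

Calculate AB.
[[0, 0], [0, -2]]

Each entry (i,j) of AB = sum over k of A[i][k]*B[k][j].
(AB)[0][0] = (0)*(0) + (0)*(0) = 0
(AB)[0][1] = (0)*(0) + (0)*(-1) = 0
(AB)[1][0] = (0)*(0) + (2)*(0) = 0
(AB)[1][1] = (0)*(0) + (2)*(-1) = -2
AB = [[0, 0], [0, -2]]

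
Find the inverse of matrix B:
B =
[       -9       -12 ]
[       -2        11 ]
det(B) = -123
B⁻¹ =
[  -11/123     -4/41 ]
[   -2/123      3/41 ]

For a 2×2 matrix B = [[a, b], [c, d]] with det(B) ≠ 0, B⁻¹ = (1/det(B)) * [[d, -b], [-c, a]].
det(B) = (-9)*(11) - (-12)*(-2) = -99 - 24 = -123.
B⁻¹ = (1/-123) * [[11, 12], [2, -9]].
Dividing each entry by -123 and reducing:
B⁻¹ =
[  -11/123     -4/41 ]
[   -2/123      3/41 ]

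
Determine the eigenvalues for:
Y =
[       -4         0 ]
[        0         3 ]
λ = -4, 3

Solve det(Y - λI) = 0. For a 2×2 matrix the characteristic equation is λ² - (trace)λ + det = 0.
trace(Y) = a + d = -4 + 3 = -1.
det(Y) = a*d - b*c = (-4)*(3) - (0)*(0) = -12 - 0 = -12.
Characteristic equation: λ² - (-1)λ + (-12) = 0.
Discriminant = (-1)² - 4*(-12) = 1 + 48 = 49.
λ = (-1 ± √49) / 2 = (-1 ± 7) / 2 = -4, 3.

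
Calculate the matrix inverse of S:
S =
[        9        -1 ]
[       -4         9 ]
det(S) = 77
S⁻¹ =
[     9/77      1/77 ]
[     4/77      9/77 ]

For a 2×2 matrix S = [[a, b], [c, d]] with det(S) ≠ 0, S⁻¹ = (1/det(S)) * [[d, -b], [-c, a]].
det(S) = (9)*(9) - (-1)*(-4) = 81 - 4 = 77.
S⁻¹ = (1/77) * [[9, 1], [4, 9]].
Dividing each entry by 77 and reducing:
S⁻¹ =
[     9/77      1/77 ]
[     4/77      9/77 ]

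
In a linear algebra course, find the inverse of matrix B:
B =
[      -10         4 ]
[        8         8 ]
det(B) = -112
B⁻¹ =
[    -1/14      1/28 ]
[     1/14      5/56 ]

For a 2×2 matrix B = [[a, b], [c, d]] with det(B) ≠ 0, B⁻¹ = (1/det(B)) * [[d, -b], [-c, a]].
det(B) = (-10)*(8) - (4)*(8) = -80 - 32 = -112.
B⁻¹ = (1/-112) * [[8, -4], [-8, -10]].
Dividing each entry by -112 and reducing:
B⁻¹ =
[    -1/14      1/28 ]
[     1/14      5/56 ]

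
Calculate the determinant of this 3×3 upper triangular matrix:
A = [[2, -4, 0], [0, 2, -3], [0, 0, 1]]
4

The determinant of a triangular matrix is the product of its diagonal entries (the off-diagonal entries above the diagonal do not affect it).
det(A) = (2) * (2) * (1) = 4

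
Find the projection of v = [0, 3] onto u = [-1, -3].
[9/10, 27/10]

The projection of v onto u is proj_u(v) = ((v·u) / (u·u)) · u.
v·u = (0)*(-1) + (3)*(-3) = -9.
u·u = (-1)*(-1) + (-3)*(-3) = 10.
coefficient = -9 / 10 = -9/10.
proj_u(v) = -9/10 · [-1, -3] = [9/10, 27/10].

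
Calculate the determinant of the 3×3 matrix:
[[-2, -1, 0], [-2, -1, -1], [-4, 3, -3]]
-10

Expansion along first row:
det = -2·det([[-1,-1],[3,-3]]) - -1·det([[-2,-1],[-4,-3]]) + 0·det([[-2,-1],[-4,3]])
    = -2·(-1·-3 - -1·3) - -1·(-2·-3 - -1·-4) + 0·(-2·3 - -1·-4)
    = -2·6 - -1·2 + 0·-10
    = -12 + 2 + 0 = -10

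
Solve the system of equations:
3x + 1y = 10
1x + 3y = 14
x = 2, y = 4

Use elimination (row reduction):
Equation 1: 3x + 1y = 10.
Equation 2: 1x + 3y = 14.
Multiply Eq1 by 1 and Eq2 by 3: 3x + 1y = 10;  3x + 9y = 42.
Subtract: (8)y = 32, so y = 4.
Back-substitute into Eq1: 3x + 1*(4) = 10, so x = 2.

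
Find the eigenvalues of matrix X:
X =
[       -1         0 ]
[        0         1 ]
λ = -1, 1

Solve det(X - λI) = 0. For a 2×2 matrix the characteristic equation is λ² - (trace)λ + det = 0.
trace(X) = a + d = -1 + 1 = 0.
det(X) = a*d - b*c = (-1)*(1) - (0)*(0) = -1 - 0 = -1.
Characteristic equation: λ² - (0)λ + (-1) = 0.
Discriminant = (0)² - 4*(-1) = 0 + 4 = 4.
λ = (0 ± √4) / 2 = (0 ± 2) / 2 = -1, 1.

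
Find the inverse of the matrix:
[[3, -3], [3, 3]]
[[1/6, 1/6], [-1/6, 1/6]]

For [[a,b],[c,d]], inverse = (1/det)·[[d,-b],[-c,a]]
det = 3·3 - -3·3 = 18
Inverse = (1/18)·[[3, 3], [-3, 3]]
        = [[1/6, 1/6], [-1/6, 1/6]]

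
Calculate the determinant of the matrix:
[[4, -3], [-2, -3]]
-18

For a 2×2 matrix [[a, b], [c, d]], det = ad - bc
det = (4)(-3) - (-3)(-2) = -12 - 6 = -18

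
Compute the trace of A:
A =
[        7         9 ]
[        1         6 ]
tr(A) = 7 + 6 = 13

The trace of a square matrix is the sum of its diagonal entries.
Diagonal entries of A: A[0][0] = 7, A[1][1] = 6.
tr(A) = 7 + 6 = 13.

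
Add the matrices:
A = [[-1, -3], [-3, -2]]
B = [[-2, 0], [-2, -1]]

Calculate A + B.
[[-3, -3], [-5, -3]]

Add corresponding elements:
(-1)+(-2)=-3
(-3)+(0)=-3
(-3)+(-2)=-5
(-2)+(-1)=-3
A + B = [[-3, -3], [-5, -3]]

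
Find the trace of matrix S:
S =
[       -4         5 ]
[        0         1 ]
tr(S) = -4 + 1 = -3

The trace of a square matrix is the sum of its diagonal entries.
Diagonal entries of S: S[0][0] = -4, S[1][1] = 1.
tr(S) = -4 + 1 = -3.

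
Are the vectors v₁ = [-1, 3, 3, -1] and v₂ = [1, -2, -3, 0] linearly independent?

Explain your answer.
Yes, linearly independent

Two vectors are linearly dependent iff one is a scalar multiple of the other.
No single scalar k satisfies v₂ = k·v₁ (the ratios of corresponding entries disagree), so v₁ and v₂ are linearly independent.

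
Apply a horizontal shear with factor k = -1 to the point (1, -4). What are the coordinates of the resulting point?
(5, -4)

Shear matrix for horizontal shear with factor k = -1:
[[1, -1], [0, 1]]
Result: (1, -4) → (5, -4)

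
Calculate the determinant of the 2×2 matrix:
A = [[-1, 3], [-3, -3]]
12

For A = [[a, b], [c, d]], det(A) = a*d - b*c.
det(A) = (-1)*(-3) - (3)*(-3) = 3 - -9 = 12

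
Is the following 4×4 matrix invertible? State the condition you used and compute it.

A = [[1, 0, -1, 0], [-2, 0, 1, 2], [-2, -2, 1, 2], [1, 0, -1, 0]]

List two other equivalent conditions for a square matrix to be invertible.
No, not invertible; det(A) = 0 (two rows are equal, so the rows are linearly dependent). Equivalent conditions (failing for this A): rank(A) < 4; Ax = 0 has non-trivial solutions; 0 is an eigenvalue; the columns are linearly dependent.

To check invertibility, compute det(A).
In this matrix, row 0 and the last row are identical, so one row is a scalar multiple of another and the rows are linearly dependent.
A matrix with linearly dependent rows has det = 0 and is not invertible.
Equivalent failed conditions:
- rank(A) < 4.
- Ax = 0 has non-trivial solutions.
- 0 is an eigenvalue.
- The columns are linearly dependent.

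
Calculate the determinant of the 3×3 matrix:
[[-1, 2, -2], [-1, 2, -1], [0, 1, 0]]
1

Expansion along first row:
det = -1·det([[2,-1],[1,0]]) - 2·det([[-1,-1],[0,0]]) + -2·det([[-1,2],[0,1]])
    = -1·(2·0 - -1·1) - 2·(-1·0 - -1·0) + -2·(-1·1 - 2·0)
    = -1·1 - 2·0 + -2·-1
    = -1 + 0 + 2 = 1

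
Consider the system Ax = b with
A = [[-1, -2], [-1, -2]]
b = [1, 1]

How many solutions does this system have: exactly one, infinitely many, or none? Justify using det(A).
Infinitely many solutions

det(A) = (-1)*(-2) - (-2)*(-1) = 0, so A is singular (column 2 is 2 times column 1).
b = [1, 1] = -1 * column 1 of A, so b lies in the column space of A.
A singular matrix whose right-hand side is in its column space gives a 1-parameter family of solutions — infinitely many.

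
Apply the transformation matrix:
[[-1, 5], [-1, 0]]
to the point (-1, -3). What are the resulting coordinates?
(-14, 1)

Matrix multiplication:
[[-1, 5], [-1, 0]] × [-1, -3]ᵀ
= [-1×-1 + 5×-3, -1×-1 + 0×-3]ᵀ
= [-14.0000, 1.0000]ᵀ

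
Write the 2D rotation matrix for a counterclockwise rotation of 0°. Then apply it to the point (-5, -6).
R = [[1, 0], [0, 1]]; R·(-5, -6) = (-5, -6)

Rotation matrix formula: R(θ) = [[cos θ, -sin θ], [sin θ, cos θ]]
For θ = 0°:
cos(0°) = 1
sin(0°) = 0
R = [[1, 0], [0, 1]]
Apply to (-5, -6): [1·-5 + (0)·-6, 0·-5 + 1·-6] = (-5, -6)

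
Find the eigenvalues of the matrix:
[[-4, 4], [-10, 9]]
λ = 1 and λ = 4

Characteristic equation: det(A - λI) = 0
λ² - (trace)λ + (det) = 0
λ² - (5)λ + (4) = 0
λ² - 5λ + 4 = 0
Solving: λ = 1, 4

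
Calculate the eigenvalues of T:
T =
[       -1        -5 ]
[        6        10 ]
λ = 4, 5

Solve det(T - λI) = 0. For a 2×2 matrix the characteristic equation is λ² - (trace)λ + det = 0.
trace(T) = a + d = -1 + 10 = 9.
det(T) = a*d - b*c = (-1)*(10) - (-5)*(6) = -10 + 30 = 20.
Characteristic equation: λ² - (9)λ + (20) = 0.
Discriminant = (9)² - 4*(20) = 81 - 80 = 1.
λ = (9 ± √1) / 2 = (9 ± 1) / 2 = 4, 5.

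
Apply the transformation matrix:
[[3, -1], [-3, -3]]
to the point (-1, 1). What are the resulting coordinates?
(-4, 0)

Matrix multiplication:
[[3, -1], [-3, -3]] × [-1, 1]ᵀ
= [3×-1 + -1×1, -3×-1 + -3×1]ᵀ
= [-4.0000, 0.0000]ᵀ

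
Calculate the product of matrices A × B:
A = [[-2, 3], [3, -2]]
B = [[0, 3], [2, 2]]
[[6, 0], [-4, 5]]

Matrix multiplication:
C[0][0] = -2×0 + 3×2 = 6
C[0][1] = -2×3 + 3×2 = 0
C[1][0] = 3×0 + -2×2 = -4
C[1][1] = 3×3 + -2×2 = 5
Result: [[6, 0], [-4, 5]]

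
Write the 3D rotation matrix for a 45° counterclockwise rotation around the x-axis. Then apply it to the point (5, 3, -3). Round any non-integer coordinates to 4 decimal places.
R = [[1, 0, 0], [0, √2/2, -√2/2], [0, √2/2, √2/2]]; R·(5, 3, -3) = (5.0000, 4.2426, 0.0000)

Rotation matrix for 45° around x-axis:
cos(45°) = √2/2, sin(45°) = √2/2
R = [[1, 0, 0], [0, √2/2, -√2/2], [0, √2/2, √2/2]]
Apply to (5, 3, -3): R·[5, 3, -3]ᵀ = (5.0000, 4.2426, 0.0000)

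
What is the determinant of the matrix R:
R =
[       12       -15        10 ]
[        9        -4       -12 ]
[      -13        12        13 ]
det(R) = 1079

Expand along row 0 (cofactor expansion): det(R) = a*(e*i - f*h) - b*(d*i - f*g) + c*(d*h - e*g), where the 3×3 is [[a, b, c], [d, e, f], [g, h, i]].
Minor M_00 = (-4)*(13) - (-12)*(12) = -52 + 144 = 92.
Minor M_01 = (9)*(13) - (-12)*(-13) = 117 - 156 = -39.
Minor M_02 = (9)*(12) - (-4)*(-13) = 108 - 52 = 56.
det(R) = (12)*(92) - (-15)*(-39) + (10)*(56) = 1104 - 585 + 560 = 1079.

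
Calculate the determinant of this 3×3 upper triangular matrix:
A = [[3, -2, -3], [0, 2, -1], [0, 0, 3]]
18

The determinant of a triangular matrix is the product of its diagonal entries (the off-diagonal entries above the diagonal do not affect it).
det(A) = (3) * (2) * (3) = 18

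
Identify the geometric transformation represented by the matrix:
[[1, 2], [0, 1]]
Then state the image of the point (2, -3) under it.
horizontal shear with factor 2; image of (2, -3) is (-4, -3)

The matrix [[1, k], [0, 1]] sends (x, y) to (x + 2y, y), leaving the y-coordinate fixed: a horizontal shear.
The matrix [[1, 2], [0, 1]] represents: horizontal shear with factor 2.
Applying it to (2, -3): [1·2 + 2·-3, 0·2 + 1·-3] = (-4, -3).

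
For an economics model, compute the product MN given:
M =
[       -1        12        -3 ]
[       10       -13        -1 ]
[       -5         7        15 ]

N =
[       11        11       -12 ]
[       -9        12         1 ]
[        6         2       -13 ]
MN =
[     -137       127        63 ]
[      221       -48      -120 ]
[      -28        59      -128 ]

Matrix multiplication: (MN)[i][j] = sum over k of M[i][k] * N[k][j].
  (MN)[0][0] = (-1)*(11) + (12)*(-9) + (-3)*(6) = -137
  (MN)[0][1] = (-1)*(11) + (12)*(12) + (-3)*(2) = 127
  (MN)[0][2] = (-1)*(-12) + (12)*(1) + (-3)*(-13) = 63
  (MN)[1][0] = (10)*(11) + (-13)*(-9) + (-1)*(6) = 221
  (MN)[1][1] = (10)*(11) + (-13)*(12) + (-1)*(2) = -48
  (MN)[1][2] = (10)*(-12) + (-13)*(1) + (-1)*(-13) = -120
  (MN)[2][0] = (-5)*(11) + (7)*(-9) + (15)*(6) = -28
  (MN)[2][1] = (-5)*(11) + (7)*(12) + (15)*(2) = 59
  (MN)[2][2] = (-5)*(-12) + (7)*(1) + (15)*(-13) = -128
MN =
[     -137       127        63 ]
[      221       -48      -120 ]
[      -28        59      -128 ]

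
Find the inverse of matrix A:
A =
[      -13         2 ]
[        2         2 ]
det(A) = -30
A⁻¹ =
[    -1/15      1/15 ]
[     1/15     13/30 ]

For a 2×2 matrix A = [[a, b], [c, d]] with det(A) ≠ 0, A⁻¹ = (1/det(A)) * [[d, -b], [-c, a]].
det(A) = (-13)*(2) - (2)*(2) = -26 - 4 = -30.
A⁻¹ = (1/-30) * [[2, -2], [-2, -13]].
Dividing each entry by -30 and reducing:
A⁻¹ =
[    -1/15      1/15 ]
[     1/15     13/30 ]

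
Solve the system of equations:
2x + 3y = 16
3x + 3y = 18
x = 2, y = 4

Use elimination (row reduction):
Equation 1: 2x + 3y = 16.
Equation 2: 3x + 3y = 18.
Multiply Eq1 by 3 and Eq2 by 2: 6x + 9y = 48;  6x + 6y = 36.
Subtract: (-3)y = -12, so y = 4.
Back-substitute into Eq1: 2x + 3*(4) = 16, so x = 2.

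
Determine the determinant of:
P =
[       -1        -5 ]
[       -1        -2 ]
det(P) = -3

For a 2×2 matrix [[a, b], [c, d]], det = a*d - b*c.
det(P) = (-1)*(-2) - (-5)*(-1) = 2 - 5 = -3.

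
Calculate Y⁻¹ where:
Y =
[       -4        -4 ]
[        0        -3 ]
det(Y) = 12
Y⁻¹ =
[     -1/4       1/3 ]
[        0      -1/3 ]

For a 2×2 matrix Y = [[a, b], [c, d]] with det(Y) ≠ 0, Y⁻¹ = (1/det(Y)) * [[d, -b], [-c, a]].
det(Y) = (-4)*(-3) - (-4)*(0) = 12 - 0 = 12.
Y⁻¹ = (1/12) * [[-3, 4], [0, -4]].
Dividing each entry by 12 and reducing:
Y⁻¹ =
[     -1/4       1/3 ]
[        0      -1/3 ]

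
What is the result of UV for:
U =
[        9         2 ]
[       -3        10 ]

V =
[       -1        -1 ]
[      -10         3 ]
UV =
[      -29        -3 ]
[      -97        33 ]

Matrix multiplication: (UV)[i][j] = sum over k of U[i][k] * V[k][j].
  (UV)[0][0] = (9)*(-1) + (2)*(-10) = -29
  (UV)[0][1] = (9)*(-1) + (2)*(3) = -3
  (UV)[1][0] = (-3)*(-1) + (10)*(-10) = -97
  (UV)[1][1] = (-3)*(-1) + (10)*(3) = 33
UV =
[      -29        -3 ]
[      -97        33 ]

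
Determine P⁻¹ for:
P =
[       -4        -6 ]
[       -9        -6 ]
det(P) = -30
P⁻¹ =
[      1/5      -1/5 ]
[    -3/10      2/15 ]

For a 2×2 matrix P = [[a, b], [c, d]] with det(P) ≠ 0, P⁻¹ = (1/det(P)) * [[d, -b], [-c, a]].
det(P) = (-4)*(-6) - (-6)*(-9) = 24 - 54 = -30.
P⁻¹ = (1/-30) * [[-6, 6], [9, -4]].
Dividing each entry by -30 and reducing:
P⁻¹ =
[      1/5      -1/5 ]
[    -3/10      2/15 ]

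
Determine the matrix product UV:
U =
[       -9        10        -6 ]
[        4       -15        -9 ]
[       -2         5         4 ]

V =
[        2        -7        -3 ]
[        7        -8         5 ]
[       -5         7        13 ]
UV =
[       82       -59        -1 ]
[      -52        29      -204 ]
[       11         2        83 ]

Matrix multiplication: (UV)[i][j] = sum over k of U[i][k] * V[k][j].
  (UV)[0][0] = (-9)*(2) + (10)*(7) + (-6)*(-5) = 82
  (UV)[0][1] = (-9)*(-7) + (10)*(-8) + (-6)*(7) = -59
  (UV)[0][2] = (-9)*(-3) + (10)*(5) + (-6)*(13) = -1
  (UV)[1][0] = (4)*(2) + (-15)*(7) + (-9)*(-5) = -52
  (UV)[1][1] = (4)*(-7) + (-15)*(-8) + (-9)*(7) = 29
  (UV)[1][2] = (4)*(-3) + (-15)*(5) + (-9)*(13) = -204
  (UV)[2][0] = (-2)*(2) + (5)*(7) + (4)*(-5) = 11
  (UV)[2][1] = (-2)*(-7) + (5)*(-8) + (4)*(7) = 2
  (UV)[2][2] = (-2)*(-3) + (5)*(5) + (4)*(13) = 83
UV =
[       82       -59        -1 ]
[      -52        29      -204 ]
[       11         2        83 ]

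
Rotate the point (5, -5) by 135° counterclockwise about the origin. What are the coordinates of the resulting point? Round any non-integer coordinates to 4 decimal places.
(0.0000, 7.0711)

Rotation matrix R(θ) = [[cos θ, -sin θ], [sin θ, cos θ]]; for θ = 135°:
R = [[-√2/2, -√2/2], [√2/2, -√2/2]]
Result: R × [5, -5]ᵀ = [-√2/2·5 + (-√2/2)·-5, √2/2·5 + (-√2/2)·-5]ᵀ = (0.0000, 7.0711)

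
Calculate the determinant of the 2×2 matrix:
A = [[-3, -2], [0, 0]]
0

For A = [[a, b], [c, d]], det(A) = a*d - b*c.
det(A) = (-3)*(0) - (-2)*(0) = 0 - 0 = 0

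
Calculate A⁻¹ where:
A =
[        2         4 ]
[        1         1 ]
det(A) = -2
A⁻¹ =
[     -1/2         2 ]
[      1/2        -1 ]

For a 2×2 matrix A = [[a, b], [c, d]] with det(A) ≠ 0, A⁻¹ = (1/det(A)) * [[d, -b], [-c, a]].
det(A) = (2)*(1) - (4)*(1) = 2 - 4 = -2.
A⁻¹ = (1/-2) * [[1, -4], [-1, 2]].
Dividing each entry by -2 and reducing:
A⁻¹ =
[     -1/2         2 ]
[      1/2        -1 ]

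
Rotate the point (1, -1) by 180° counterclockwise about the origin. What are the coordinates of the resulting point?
(-1, 1)

Rotation matrix R(θ) = [[cos θ, -sin θ], [sin θ, cos θ]]; for θ = 180°:
R = [[-1, 0], [0, -1]]
Result: R × [1, -1]ᵀ = [-1·1 + (0)·-1, 0·1 + (-1)·-1]ᵀ = (-1, 1)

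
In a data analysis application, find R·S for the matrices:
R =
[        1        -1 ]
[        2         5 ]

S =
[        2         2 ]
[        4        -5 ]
RS =
[       -2         7 ]
[       24       -21 ]

Matrix multiplication: (RS)[i][j] = sum over k of R[i][k] * S[k][j].
  (RS)[0][0] = (1)*(2) + (-1)*(4) = -2
  (RS)[0][1] = (1)*(2) + (-1)*(-5) = 7
  (RS)[1][0] = (2)*(2) + (5)*(4) = 24
  (RS)[1][1] = (2)*(2) + (5)*(-5) = -21
RS =
[       -2         7 ]
[       24       -21 ]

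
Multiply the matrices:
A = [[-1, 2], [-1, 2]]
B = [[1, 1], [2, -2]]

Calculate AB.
[[3, -5], [3, -5]]

Each entry (i,j) of AB = sum over k of A[i][k]*B[k][j].
(AB)[0][0] = (-1)*(1) + (2)*(2) = 3
(AB)[0][1] = (-1)*(1) + (2)*(-2) = -5
(AB)[1][0] = (-1)*(1) + (2)*(2) = 3
(AB)[1][1] = (-1)*(1) + (2)*(-2) = -5
AB = [[3, -5], [3, -5]]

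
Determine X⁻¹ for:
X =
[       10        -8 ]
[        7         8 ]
det(X) = 136
X⁻¹ =
[     1/17      1/17 ]
[   -7/136      5/68 ]

For a 2×2 matrix X = [[a, b], [c, d]] with det(X) ≠ 0, X⁻¹ = (1/det(X)) * [[d, -b], [-c, a]].
det(X) = (10)*(8) - (-8)*(7) = 80 + 56 = 136.
X⁻¹ = (1/136) * [[8, 8], [-7, 10]].
Dividing each entry by 136 and reducing:
X⁻¹ =
[     1/17      1/17 ]
[   -7/136      5/68 ]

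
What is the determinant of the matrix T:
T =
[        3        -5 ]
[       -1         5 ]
det(T) = 10

For a 2×2 matrix [[a, b], [c, d]], det = a*d - b*c.
det(T) = (3)*(5) - (-5)*(-1) = 15 - 5 = 10.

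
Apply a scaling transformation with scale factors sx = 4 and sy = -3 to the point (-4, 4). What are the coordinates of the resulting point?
(-16, -12)

Scaling matrix:
[[4, 0], [0, -3]]
Result: (-4 × 4, 4 × -3) = (-16, -12)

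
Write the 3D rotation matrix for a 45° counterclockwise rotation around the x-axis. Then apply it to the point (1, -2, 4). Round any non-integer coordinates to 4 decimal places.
R = [[1, 0, 0], [0, √2/2, -√2/2], [0, √2/2, √2/2]]; R·(1, -2, 4) = (1.0000, -4.2426, 1.4142)

Rotation matrix for 45° around x-axis:
cos(45°) = √2/2, sin(45°) = √2/2
R = [[1, 0, 0], [0, √2/2, -√2/2], [0, √2/2, √2/2]]
Apply to (1, -2, 4): R·[1, -2, 4]ᵀ = (1.0000, -4.2426, 1.4142)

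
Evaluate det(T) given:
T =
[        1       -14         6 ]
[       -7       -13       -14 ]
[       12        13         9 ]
det(T) = 1925

Expand along row 0 (cofactor expansion): det(T) = a*(e*i - f*h) - b*(d*i - f*g) + c*(d*h - e*g), where the 3×3 is [[a, b, c], [d, e, f], [g, h, i]].
Minor M_00 = (-13)*(9) - (-14)*(13) = -117 + 182 = 65.
Minor M_01 = (-7)*(9) - (-14)*(12) = -63 + 168 = 105.
Minor M_02 = (-7)*(13) - (-13)*(12) = -91 + 156 = 65.
det(T) = (1)*(65) - (-14)*(105) + (6)*(65) = 65 + 1470 + 390 = 1925.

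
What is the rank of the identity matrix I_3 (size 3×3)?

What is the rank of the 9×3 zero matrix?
rank(I_3) = 3, rank(0) = 0

The identity I_3 has 3 columns that are the standard basis vectors e_1, …, e_3. These are linearly independent, so all 3 columns are pivots and rank(I_3) = 3.
The 9×3 zero matrix has every entry zero, so every row is the zero row and there are no pivots; rank(0) = 0.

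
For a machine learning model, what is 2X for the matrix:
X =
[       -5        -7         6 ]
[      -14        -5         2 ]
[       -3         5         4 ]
2X =
[      -10       -14        12 ]
[      -28       -10         4 ]
[       -6        10         8 ]

Scalar multiplication is elementwise: (2X)[i][j] = 2 * X[i][j].
  (2X)[0][0] = 2 * (-5) = -10
  (2X)[0][1] = 2 * (-7) = -14
  (2X)[0][2] = 2 * (6) = 12
  (2X)[1][0] = 2 * (-14) = -28
  (2X)[1][1] = 2 * (-5) = -10
  (2X)[1][2] = 2 * (2) = 4
  (2X)[2][0] = 2 * (-3) = -6
  (2X)[2][1] = 2 * (5) = 10
  (2X)[2][2] = 2 * (4) = 8
2X =
[      -10       -14        12 ]
[      -28       -10         4 ]
[       -6        10         8 ]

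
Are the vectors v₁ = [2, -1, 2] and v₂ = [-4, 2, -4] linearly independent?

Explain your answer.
No, linearly dependent (v₂ = -2·v₁)

Check whether there is a scalar k with v₂ = k·v₁.
Comparing components, k = -2 satisfies -2·[2, -1, 2] = [-4, 2, -4].
Since v₂ is a scalar multiple of v₁, the two vectors are linearly dependent.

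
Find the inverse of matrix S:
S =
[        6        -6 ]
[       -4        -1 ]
det(S) = -30
S⁻¹ =
[     1/30      -1/5 ]
[    -2/15      -1/5 ]

For a 2×2 matrix S = [[a, b], [c, d]] with det(S) ≠ 0, S⁻¹ = (1/det(S)) * [[d, -b], [-c, a]].
det(S) = (6)*(-1) - (-6)*(-4) = -6 - 24 = -30.
S⁻¹ = (1/-30) * [[-1, 6], [4, 6]].
Dividing each entry by -30 and reducing:
S⁻¹ =
[     1/30      -1/5 ]
[    -2/15      -1/5 ]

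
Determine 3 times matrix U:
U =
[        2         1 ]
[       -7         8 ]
3U =
[        6         3 ]
[      -21        24 ]

Scalar multiplication is elementwise: (3U)[i][j] = 3 * U[i][j].
  (3U)[0][0] = 3 * (2) = 6
  (3U)[0][1] = 3 * (1) = 3
  (3U)[1][0] = 3 * (-7) = -21
  (3U)[1][1] = 3 * (8) = 24
3U =
[        6         3 ]
[      -21        24 ]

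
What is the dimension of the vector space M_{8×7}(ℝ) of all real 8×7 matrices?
Dimension = 56

A real 8×7 matrix is determined by its 8·7 = 56 independent entries.
A standard basis is {E_ij : 1 ≤ i ≤ 8, 1 ≤ j ≤ 7}, where E_ij has a 1 in position (i, j) and 0 elsewhere — there are 56 such matrices, and they are linearly independent and span M_{8×7}(ℝ).
Therefore dim(M_{8×7}(ℝ)) = 56.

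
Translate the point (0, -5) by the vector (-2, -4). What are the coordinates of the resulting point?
(-2, -9)

Translation by (-2, -4):
x' = 0 + -2 = -2
y' = -5 + -4 = -9
Homogeneous matrix: [[1, 0, -2], [0, 1, -4], [0, 0, 1]]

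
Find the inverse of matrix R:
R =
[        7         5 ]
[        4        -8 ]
det(R) = -76
R⁻¹ =
[     2/19      5/76 ]
[     1/19     -7/76 ]

For a 2×2 matrix R = [[a, b], [c, d]] with det(R) ≠ 0, R⁻¹ = (1/det(R)) * [[d, -b], [-c, a]].
det(R) = (7)*(-8) - (5)*(4) = -56 - 20 = -76.
R⁻¹ = (1/-76) * [[-8, -5], [-4, 7]].
Dividing each entry by -76 and reducing:
R⁻¹ =
[     2/19      5/76 ]
[     1/19     -7/76 ]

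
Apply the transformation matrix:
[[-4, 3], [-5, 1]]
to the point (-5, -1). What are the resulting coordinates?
(17, 24)

Matrix multiplication:
[[-4, 3], [-5, 1]] × [-5, -1]ᵀ
= [-4×-5 + 3×-1, -5×-5 + 1×-1]ᵀ
= [17.0000, 24.0000]ᵀ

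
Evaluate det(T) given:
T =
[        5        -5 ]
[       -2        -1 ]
det(T) = -15

For a 2×2 matrix [[a, b], [c, d]], det = a*d - b*c.
det(T) = (5)*(-1) - (-5)*(-2) = -5 - 10 = -15.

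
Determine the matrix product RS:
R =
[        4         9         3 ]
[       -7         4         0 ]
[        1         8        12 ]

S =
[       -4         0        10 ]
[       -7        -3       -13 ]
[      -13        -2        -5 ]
RS =
[     -118       -33       -92 ]
[        0       -12      -122 ]
[     -216       -48      -154 ]

Matrix multiplication: (RS)[i][j] = sum over k of R[i][k] * S[k][j].
  (RS)[0][0] = (4)*(-4) + (9)*(-7) + (3)*(-13) = -118
  (RS)[0][1] = (4)*(0) + (9)*(-3) + (3)*(-2) = -33
  (RS)[0][2] = (4)*(10) + (9)*(-13) + (3)*(-5) = -92
  (RS)[1][0] = (-7)*(-4) + (4)*(-7) + (0)*(-13) = 0
  (RS)[1][1] = (-7)*(0) + (4)*(-3) + (0)*(-2) = -12
  (RS)[1][2] = (-7)*(10) + (4)*(-13) + (0)*(-5) = -122
  (RS)[2][0] = (1)*(-4) + (8)*(-7) + (12)*(-13) = -216
  (RS)[2][1] = (1)*(0) + (8)*(-3) + (12)*(-2) = -48
  (RS)[2][2] = (1)*(10) + (8)*(-13) + (12)*(-5) = -154
RS =
[     -118       -33       -92 ]
[        0       -12      -122 ]
[     -216       -48      -154 ]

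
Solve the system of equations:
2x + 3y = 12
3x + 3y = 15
x = 3, y = 2

Use elimination (row reduction):
Equation 1: 2x + 3y = 12.
Equation 2: 3x + 3y = 15.
Multiply Eq1 by 3 and Eq2 by 2: 6x + 9y = 36;  6x + 6y = 30.
Subtract: (-3)y = -6, so y = 2.
Back-substitute into Eq1: 2x + 3*(2) = 12, so x = 3.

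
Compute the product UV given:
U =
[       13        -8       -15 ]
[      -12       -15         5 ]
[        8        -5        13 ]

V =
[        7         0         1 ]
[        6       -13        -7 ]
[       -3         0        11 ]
UV =
[       88       104       -96 ]
[     -189       195       148 ]
[      -13        65       186 ]

Matrix multiplication: (UV)[i][j] = sum over k of U[i][k] * V[k][j].
  (UV)[0][0] = (13)*(7) + (-8)*(6) + (-15)*(-3) = 88
  (UV)[0][1] = (13)*(0) + (-8)*(-13) + (-15)*(0) = 104
  (UV)[0][2] = (13)*(1) + (-8)*(-7) + (-15)*(11) = -96
  (UV)[1][0] = (-12)*(7) + (-15)*(6) + (5)*(-3) = -189
  (UV)[1][1] = (-12)*(0) + (-15)*(-13) + (5)*(0) = 195
  (UV)[1][2] = (-12)*(1) + (-15)*(-7) + (5)*(11) = 148
  (UV)[2][0] = (8)*(7) + (-5)*(6) + (13)*(-3) = -13
  (UV)[2][1] = (8)*(0) + (-5)*(-13) + (13)*(0) = 65
  (UV)[2][2] = (8)*(1) + (-5)*(-7) + (13)*(11) = 186
UV =
[       88       104       -96 ]
[     -189       195       148 ]
[      -13        65       186 ]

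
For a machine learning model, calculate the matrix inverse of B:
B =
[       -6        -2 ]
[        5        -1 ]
det(B) = 16
B⁻¹ =
[    -1/16       1/8 ]
[    -5/16      -3/8 ]

For a 2×2 matrix B = [[a, b], [c, d]] with det(B) ≠ 0, B⁻¹ = (1/det(B)) * [[d, -b], [-c, a]].
det(B) = (-6)*(-1) - (-2)*(5) = 6 + 10 = 16.
B⁻¹ = (1/16) * [[-1, 2], [-5, -6]].
Dividing each entry by 16 and reducing:
B⁻¹ =
[    -1/16       1/8 ]
[    -5/16      -3/8 ]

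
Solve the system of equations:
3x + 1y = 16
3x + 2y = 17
x = 5, y = 1

Use elimination (row reduction):
Equation 1: 3x + 1y = 16.
Equation 2: 3x + 2y = 17.
Multiply Eq1 by 3 and Eq2 by 3: 9x + 3y = 48;  9x + 6y = 51.
Subtract: (3)y = 3, so y = 1.
Back-substitute into Eq1: 3x + 1*(1) = 16, so x = 5.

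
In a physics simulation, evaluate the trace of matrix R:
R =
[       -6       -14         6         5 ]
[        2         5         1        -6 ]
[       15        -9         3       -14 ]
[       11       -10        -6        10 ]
tr(R) = -6 + 5 + 3 + 10 = 12

The trace of a square matrix is the sum of its diagonal entries.
Diagonal entries of R: R[0][0] = -6, R[1][1] = 5, R[2][2] = 3, R[3][3] = 10.
tr(R) = -6 + 5 + 3 + 10 = 12.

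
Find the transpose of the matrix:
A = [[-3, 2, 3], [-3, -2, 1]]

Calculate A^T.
[[-3, -3], [2, -2], [3, 1]]

The transpose sends entry (i,j) to (j,i); rows become columns.
Row 0 of A: [-3, 2, 3] -> column 0 of A^T.
Row 1 of A: [-3, -2, 1] -> column 1 of A^T.
A^T = [[-3, -3], [2, -2], [3, 1]]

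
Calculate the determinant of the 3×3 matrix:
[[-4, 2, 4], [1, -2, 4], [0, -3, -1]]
-66

Expansion along first row:
det = -4·det([[-2,4],[-3,-1]]) - 2·det([[1,4],[0,-1]]) + 4·det([[1,-2],[0,-3]])
    = -4·(-2·-1 - 4·-3) - 2·(1·-1 - 4·0) + 4·(1·-3 - -2·0)
    = -4·14 - 2·-1 + 4·-3
    = -56 + 2 + -12 = -66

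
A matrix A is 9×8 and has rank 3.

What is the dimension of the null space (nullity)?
5

The rank-nullity theorem for an m×n matrix states:
rank(A) + nullity(A) = n (the number of columns).
Here n = 8 and rank(A) = 3, so nullity(A) = 8 - 3 = 5.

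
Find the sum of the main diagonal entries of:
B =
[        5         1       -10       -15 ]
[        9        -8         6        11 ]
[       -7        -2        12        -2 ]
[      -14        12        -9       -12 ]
tr(B) = 5 - 8 + 12 - 12 = -3

The trace of a square matrix is the sum of its diagonal entries.
Diagonal entries of B: B[0][0] = 5, B[1][1] = -8, B[2][2] = 12, B[3][3] = -12.
tr(B) = 5 - 8 + 12 - 12 = -3.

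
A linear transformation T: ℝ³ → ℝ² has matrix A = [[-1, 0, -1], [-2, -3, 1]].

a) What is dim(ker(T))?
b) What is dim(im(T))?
dim(ker) = 1, dim(im) = 2

The two rows are not scalar multiples of one another (no single k satisfies row 2 = k × row 1), so they are linearly independent.
Thus rank(A) = 2.
dim(im(T)) = rank(A) = 2.
By the rank-nullity theorem applied to T: ℝ³ → ℝ², rank(A) + nullity(A) = 3 (the domain dimension), so dim(ker(T)) = 3 - 2 = 1.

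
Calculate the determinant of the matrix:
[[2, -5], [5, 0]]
25

For a 2×2 matrix [[a, b], [c, d]], det = ad - bc
det = (2)(0) - (-5)(5) = 0 - -25 = 25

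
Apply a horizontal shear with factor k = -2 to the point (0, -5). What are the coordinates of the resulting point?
(10, -5)

Shear matrix for horizontal shear with factor k = -2:
[[1, -2], [0, 1]]
Result: (0, -5) → (10, -5)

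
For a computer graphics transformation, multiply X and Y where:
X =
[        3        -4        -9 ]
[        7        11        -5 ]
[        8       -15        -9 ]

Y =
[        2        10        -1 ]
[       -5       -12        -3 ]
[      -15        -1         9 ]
XY =
[      161        87       -72 ]
[       34       -57       -85 ]
[      226       269       -44 ]

Matrix multiplication: (XY)[i][j] = sum over k of X[i][k] * Y[k][j].
  (XY)[0][0] = (3)*(2) + (-4)*(-5) + (-9)*(-15) = 161
  (XY)[0][1] = (3)*(10) + (-4)*(-12) + (-9)*(-1) = 87
  (XY)[0][2] = (3)*(-1) + (-4)*(-3) + (-9)*(9) = -72
  (XY)[1][0] = (7)*(2) + (11)*(-5) + (-5)*(-15) = 34
  (XY)[1][1] = (7)*(10) + (11)*(-12) + (-5)*(-1) = -57
  (XY)[1][2] = (7)*(-1) + (11)*(-3) + (-5)*(9) = -85
  (XY)[2][0] = (8)*(2) + (-15)*(-5) + (-9)*(-15) = 226
  (XY)[2][1] = (8)*(10) + (-15)*(-12) + (-9)*(-1) = 269
  (XY)[2][2] = (8)*(-1) + (-15)*(-3) + (-9)*(9) = -44
XY =
[      161        87       -72 ]
[       34       -57       -85 ]
[      226       269       -44 ]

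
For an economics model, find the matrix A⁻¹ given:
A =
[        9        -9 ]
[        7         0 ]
det(A) = 63
A⁻¹ =
[        0       1/7 ]
[     -1/9       1/7 ]

For a 2×2 matrix A = [[a, b], [c, d]] with det(A) ≠ 0, A⁻¹ = (1/det(A)) * [[d, -b], [-c, a]].
det(A) = (9)*(0) - (-9)*(7) = 0 + 63 = 63.
A⁻¹ = (1/63) * [[0, 9], [-7, 9]].
Dividing each entry by 63 and reducing:
A⁻¹ =
[        0       1/7 ]
[     -1/9       1/7 ]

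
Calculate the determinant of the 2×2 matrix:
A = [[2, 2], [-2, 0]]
4

For A = [[a, b], [c, d]], det(A) = a*d - b*c.
det(A) = (2)*(0) - (2)*(-2) = 0 - -4 = 4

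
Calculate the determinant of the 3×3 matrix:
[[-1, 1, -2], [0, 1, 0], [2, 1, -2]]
6

Expansion along first row:
det = -1·det([[1,0],[1,-2]]) - 1·det([[0,0],[2,-2]]) + -2·det([[0,1],[2,1]])
    = -1·(1·-2 - 0·1) - 1·(0·-2 - 0·2) + -2·(0·1 - 1·2)
    = -1·-2 - 1·0 + -2·-2
    = 2 + 0 + 4 = 6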